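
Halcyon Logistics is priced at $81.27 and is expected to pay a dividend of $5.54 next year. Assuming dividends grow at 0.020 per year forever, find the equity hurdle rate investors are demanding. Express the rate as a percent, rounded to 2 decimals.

8.82%

Rearranging the constant-growth DDM: r = D₁/P₀ + g.
r = 5.5400 / 81.27 + 0.02 = 0.06817 + 0.02 = 0.08817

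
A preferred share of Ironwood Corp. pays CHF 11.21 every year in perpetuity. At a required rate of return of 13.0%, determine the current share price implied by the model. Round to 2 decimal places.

CHF 86.23

Zero-growth DDM (perpetuity): P₀ = D/r = 11.21 / 0.13 = 86.2308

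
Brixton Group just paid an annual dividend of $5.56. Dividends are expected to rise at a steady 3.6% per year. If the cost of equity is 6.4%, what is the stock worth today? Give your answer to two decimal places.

$205.72

Gordon growth model: P₀ = D₁/(r − g). D₁ = 5.56 × (1 + 0.036) = 5.7602.
P₀ = 5.7602 / (0.064 − 0.036) = 5.7602 / 0.028 = 205.7200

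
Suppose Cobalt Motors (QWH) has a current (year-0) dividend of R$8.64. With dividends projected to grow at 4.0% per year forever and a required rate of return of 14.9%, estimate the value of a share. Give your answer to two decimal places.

R$82.44

Gordon growth model: P₀ = D₁/(r − g). D₁ = 8.64 × (1 + 0.04) = 8.9856.
P₀ = 8.9856 / (0.149 − 0.04) = 8.9856 / 0.109 = 82.4367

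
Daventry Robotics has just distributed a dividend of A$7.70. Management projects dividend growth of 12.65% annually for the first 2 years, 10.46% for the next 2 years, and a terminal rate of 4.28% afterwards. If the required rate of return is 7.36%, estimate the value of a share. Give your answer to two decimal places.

Three-stage DDM. Project D₁…D_4; terminal Gordon value at t=4 with g = 0.0428; discount at r = 0.0736.
D_1 = 8.6741
D_2 = 9.7713
D_3 = 10.7934
D_4 = 11.9224
TV_4 = 12.4327/(0.0736−0.0428) = 403.6579
P₀ = Σ Dₜ/(1+r)ᵗ + TV_4/(1+r)^4 = 338.0923

A$338.09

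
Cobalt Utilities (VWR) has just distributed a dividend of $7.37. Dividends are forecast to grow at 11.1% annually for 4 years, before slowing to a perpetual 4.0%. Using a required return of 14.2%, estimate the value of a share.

$94.84

Two-stage DDM. Project D₁…D_4 at 0.111, terminal growth 0.04, discount at r = 0.142.
D_1 = 8.1881
D_2 = 9.0969
D_3 = 10.1067
D_4 = 11.2286
Terminal value at t=4: TV = D_5/(r−g) = 11.6777/(0.142−0.04) = 114.4872
P₀ = 8.1881/(1+0.142)^1 + 9.0969/(1+0.142)^2 + 10.1067/(1+0.142)^3 + 11.2286/(1+0.142)^4 + 114.4872/(1+0.142)^4 = 94.8450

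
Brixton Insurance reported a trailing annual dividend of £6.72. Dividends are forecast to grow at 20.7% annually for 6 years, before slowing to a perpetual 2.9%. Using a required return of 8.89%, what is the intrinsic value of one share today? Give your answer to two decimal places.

£272.84

Two-stage DDM. Project D₁…D_6 at 0.207, terminal growth 0.029, discount at r = 0.0889.
D_1 = 8.1110
D_2 = 9.7900
D_3 = 11.8166
D_4 = 14.2626
D_5 = 17.2149
D_6 = 20.7784
Terminal value at t=6: TV = D_7/(r−g) = 21.3810/(0.0889−0.029) = 356.9451
P₀ = 8.1110/(1+0.0889)^1 + 9.7900/(1+0.0889)^2 + 11.8166/(1+0.0889)^3 + 14.2626/(1+0.0889)^4 + 17.2149/(1+0.0889)^5 + 20.7784/(1+0.0889)^6 + 356.9451/(1+0.0889)^6 = 272.8406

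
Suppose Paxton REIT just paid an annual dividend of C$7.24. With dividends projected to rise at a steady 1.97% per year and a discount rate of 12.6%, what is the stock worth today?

C$69.45

Gordon growth model: P₀ = D₁/(r − g). D₁ = 7.24 × (1 + 0.0197) = 7.3826.
P₀ = 7.3826 / (0.126 − 0.0197) = 7.3826 / 0.1063 = 69.4509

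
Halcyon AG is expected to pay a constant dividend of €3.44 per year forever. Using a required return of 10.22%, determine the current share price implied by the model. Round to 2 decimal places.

Zero-growth DDM (perpetuity): P₀ = D/r = 3.44 / 0.1022 = 33.6595

€33.66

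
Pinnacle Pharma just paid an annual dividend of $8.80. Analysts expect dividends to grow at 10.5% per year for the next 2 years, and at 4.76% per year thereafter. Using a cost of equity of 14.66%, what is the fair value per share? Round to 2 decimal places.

$103.14

Two-stage DDM. Project D₁…D_2 at 0.105, terminal growth 0.0476, discount at r = 0.1466.
D_1 = 9.7240
D_2 = 10.7450
Terminal value at t=2: TV = D_3/(r−g) = 11.2565/(0.1466−0.0476) = 113.7018
P₀ = 9.7240/(1+0.1466)^1 + 10.7450/(1+0.1466)^2 + 113.7018/(1+0.1466)^2 = 103.1393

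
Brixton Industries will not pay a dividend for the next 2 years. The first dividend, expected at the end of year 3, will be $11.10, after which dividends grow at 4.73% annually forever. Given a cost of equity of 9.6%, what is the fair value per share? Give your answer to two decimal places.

$189.75

Deferred-dividend DDM. At t=2 the remaining stream is a growing perpetuity with first payment D_3 = 11.10.
V_2 = D_3/(r−g) = 11.10/(0.096−0.0473) = 227.9261
P₀ = V_2/(1+r)^2 = 227.9261/(1+0.096)^2 = 189.7461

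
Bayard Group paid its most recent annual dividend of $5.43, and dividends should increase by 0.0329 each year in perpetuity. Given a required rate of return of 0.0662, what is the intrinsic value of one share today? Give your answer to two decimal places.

Gordon growth model: P₀ = D₁/(r − g). D₁ = 5.43 × (1 + 0.0329) = 5.6086.
P₀ = 5.6086 / (0.0662 − 0.0329) = 5.6086 / 0.0333 = 168.4278

$168.43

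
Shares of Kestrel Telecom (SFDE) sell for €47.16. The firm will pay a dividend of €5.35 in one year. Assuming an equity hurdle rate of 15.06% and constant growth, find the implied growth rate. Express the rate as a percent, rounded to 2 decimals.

From P₀ = D₁/(r − g), the implied growth is g = r − D₁/P₀.
g = 0.1506 − 5.35/47.16 = 0.1506 − 0.11344 = 0.03716

3.72%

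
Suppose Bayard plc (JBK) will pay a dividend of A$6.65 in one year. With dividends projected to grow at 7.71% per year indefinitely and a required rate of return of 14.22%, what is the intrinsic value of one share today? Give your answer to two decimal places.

Gordon growth model: P₀ = D₁/(r − g), with D₁ = 6.65 given directly.
P₀ = 6.6500 / (0.1422 − 0.0771) = 6.6500 / 0.0651 = 102.1505

A$102.15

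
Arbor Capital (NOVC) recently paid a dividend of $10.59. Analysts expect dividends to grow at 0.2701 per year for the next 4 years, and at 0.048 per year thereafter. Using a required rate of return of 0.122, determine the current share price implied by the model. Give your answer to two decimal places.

Two-stage DDM. Project D₁…D_4 at 0.2701, terminal growth 0.048, discount at r = 0.122.
D_1 = 13.4504
D_2 = 17.0833
D_3 = 21.6975
D_4 = 27.5580
Terminal value at t=4: TV = D_5/(r−g) = 28.8808/(0.122−0.048) = 390.2808
P₀ = 13.4504/(1+0.122)^1 + 17.0833/(1+0.122)^2 + 21.6975/(1+0.122)^3 + 27.5580/(1+0.122)^4 + 390.2808/(1+0.122)^4 = 304.5753

$304.58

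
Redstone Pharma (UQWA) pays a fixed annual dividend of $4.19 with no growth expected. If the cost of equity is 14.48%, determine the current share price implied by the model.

$28.94

Zero-growth DDM (perpetuity): P₀ = D/r = 4.19 / 0.1448 = 28.9365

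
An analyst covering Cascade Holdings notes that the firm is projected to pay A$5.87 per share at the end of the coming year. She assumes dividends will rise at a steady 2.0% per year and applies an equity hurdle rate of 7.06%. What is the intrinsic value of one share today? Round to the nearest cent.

Gordon growth model: P₀ = D₁/(r − g), with D₁ = 5.87 given directly.
P₀ = 5.8700 / (0.0706 − 0.02) = 5.8700 / 0.0506 = 116.0079

A$116.01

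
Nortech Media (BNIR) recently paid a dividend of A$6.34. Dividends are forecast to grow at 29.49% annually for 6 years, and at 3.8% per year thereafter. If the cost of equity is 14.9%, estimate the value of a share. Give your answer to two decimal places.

Two-stage DDM. Project D₁…D_6 at 0.2949, terminal growth 0.038, discount at r = 0.149.
D_1 = 8.2097
D_2 = 10.6307
D_3 = 13.7657
D_4 = 17.8252
D_5 = 23.0818
D_6 = 29.8887
Terminal value at t=6: TV = D_7/(r−g) = 31.0244/(0.149−0.038) = 279.4995
P₀ = 8.2097/(1+0.149)^1 + 10.6307/(1+0.149)^2 + 13.7657/(1+0.149)^3 + 17.8252/(1+0.149)^4 + 23.0818/(1+0.149)^5 + 29.8887/(1+0.149)^6 + 279.4995/(1+0.149)^6 = 180.4821

A$180.48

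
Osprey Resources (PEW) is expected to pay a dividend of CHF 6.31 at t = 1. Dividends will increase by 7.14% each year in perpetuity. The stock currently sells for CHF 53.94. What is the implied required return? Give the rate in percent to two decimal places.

18.84%

Rearranging the constant-growth DDM: r = D₁/P₀ + g.
r = 6.3100 / 53.94 + 0.0714 = 0.11698 + 0.0714 = 0.18838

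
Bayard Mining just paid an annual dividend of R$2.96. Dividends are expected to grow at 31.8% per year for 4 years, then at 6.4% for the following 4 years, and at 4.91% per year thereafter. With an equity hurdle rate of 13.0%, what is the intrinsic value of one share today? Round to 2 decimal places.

Three-stage DDM. Project D₁…D_8; terminal Gordon value at t=8 with g = 0.0491; discount at r = 0.13.
D_1 = 3.9013
D_2 = 5.1419
D_3 = 6.7770
D_4 = 8.9321
D_5 = 9.5037
D_6 = 10.1120
D_7 = 10.7592
D_8 = 11.4477
TV_8 = 12.0098/(0.13−0.0491) = 148.4527
P₀ = Σ Dₜ/(1+r)ᵗ + TV_8/(1+r)^8 = 92.3910

R$92.39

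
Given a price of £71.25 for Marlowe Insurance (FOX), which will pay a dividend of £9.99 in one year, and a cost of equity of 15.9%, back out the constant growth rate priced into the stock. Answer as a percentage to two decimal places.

From P₀ = D₁/(r − g), the implied growth is g = r − D₁/P₀.
g = 0.159 − 9.99/71.25 = 0.159 − 0.14021 = 0.01879

1.88%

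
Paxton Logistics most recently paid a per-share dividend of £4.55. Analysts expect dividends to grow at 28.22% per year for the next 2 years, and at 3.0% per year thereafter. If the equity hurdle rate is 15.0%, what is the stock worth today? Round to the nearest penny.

£59.28

Two-stage DDM. Project D₁…D_2 at 0.2822, terminal growth 0.03, discount at r = 0.15.
D_1 = 5.8340
D_2 = 7.4804
Terminal value at t=2: TV = D_3/(r−g) = 7.7048/(0.15−0.03) = 64.2065
P₀ = 5.8340/(1+0.15)^1 + 7.4804/(1+0.15)^2 + 64.2065/(1+0.15)^2 = 59.2786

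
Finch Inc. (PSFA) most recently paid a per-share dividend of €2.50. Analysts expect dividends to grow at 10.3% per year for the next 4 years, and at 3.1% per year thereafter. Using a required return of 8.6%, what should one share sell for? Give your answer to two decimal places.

€60.27

Two-stage DDM. Project D₁…D_4 at 0.103, terminal growth 0.031, discount at r = 0.086.
D_1 = 2.7575
D_2 = 3.0415
D_3 = 3.3548
D_4 = 3.7003
Terminal value at t=4: TV = D_5/(r−g) = 3.8151/(0.086−0.031) = 69.3646
P₀ = 2.7575/(1+0.086)^1 + 3.0415/(1+0.086)^2 + 3.3548/(1+0.086)^3 + 3.7003/(1+0.086)^4 + 69.3646/(1+0.086)^4 = 60.2651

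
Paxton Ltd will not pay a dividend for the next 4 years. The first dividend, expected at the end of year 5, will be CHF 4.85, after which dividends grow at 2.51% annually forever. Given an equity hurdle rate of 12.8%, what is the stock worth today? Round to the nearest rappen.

Deferred-dividend DDM. At t=4 the remaining stream is a growing perpetuity with first payment D_5 = 4.85.
V_4 = D_5/(r−g) = 4.85/(0.128−0.0251) = 47.1331
P₀ = V_4/(1+r)^4 = 47.1331/(1+0.128)^4 = 29.1132

CHF 29.11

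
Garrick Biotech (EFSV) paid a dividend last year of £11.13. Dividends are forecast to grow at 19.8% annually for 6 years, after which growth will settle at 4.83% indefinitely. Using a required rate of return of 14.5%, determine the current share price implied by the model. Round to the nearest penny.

£236.77

Two-stage DDM. Project D₁…D_6 at 0.198, terminal growth 0.0483, discount at r = 0.145.
D_1 = 13.3337
D_2 = 15.9738
D_3 = 19.1366
D_4 = 22.9257
D_5 = 27.4650
D_6 = 32.9030
Terminal value at t=6: TV = D_7/(r−g) = 34.4923/(0.145−0.0483) = 356.6935
P₀ = 13.3337/(1+0.145)^1 + 15.9738/(1+0.145)^2 + 19.1366/(1+0.145)^3 + 22.9257/(1+0.145)^4 + 27.4650/(1+0.145)^5 + 32.9030/(1+0.145)^6 + 356.6935/(1+0.145)^6 = 236.7665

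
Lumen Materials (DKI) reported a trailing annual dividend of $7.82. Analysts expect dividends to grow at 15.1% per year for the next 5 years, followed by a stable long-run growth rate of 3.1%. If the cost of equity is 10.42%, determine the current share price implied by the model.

$179.91

Two-stage DDM. Project D₁…D_5 at 0.151, terminal growth 0.031, discount at r = 0.1042.
D_1 = 9.0008
D_2 = 10.3599
D_3 = 11.9243
D_4 = 13.7249
D_5 = 15.7973
Terminal value at t=5: TV = D_6/(r−g) = 16.2870/(0.1042−0.031) = 222.5005
P₀ = 9.0008/(1+0.1042)^1 + 10.3599/(1+0.1042)^2 + 11.9243/(1+0.1042)^3 + 13.7249/(1+0.1042)^4 + 15.7973/(1+0.1042)^5 + 222.5005/(1+0.1042)^5 = 179.9094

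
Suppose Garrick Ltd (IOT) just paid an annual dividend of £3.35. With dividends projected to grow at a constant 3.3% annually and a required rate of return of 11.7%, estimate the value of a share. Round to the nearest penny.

£41.20

Gordon growth model: P₀ = D₁/(r − g). D₁ = 3.35 × (1 + 0.033) = 3.4606.
P₀ = 3.4606 / (0.117 − 0.033) = 3.4606 / 0.084 = 41.1970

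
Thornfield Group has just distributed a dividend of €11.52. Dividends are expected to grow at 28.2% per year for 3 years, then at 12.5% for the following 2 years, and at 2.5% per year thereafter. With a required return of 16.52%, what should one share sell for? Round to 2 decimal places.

Three-stage DDM. Project D₁…D_5; terminal Gordon value at t=5 with g = 0.025; discount at r = 0.1652.
D_1 = 14.7686
D_2 = 18.9334
D_3 = 24.2726
D_4 = 27.3067
D_5 = 30.7200
TV_5 = 31.4880/(0.1652−0.025) = 224.5936
P₀ = Σ Dₜ/(1+r)ᵗ + TV_5/(1+r)^5 = 175.6469

€175.65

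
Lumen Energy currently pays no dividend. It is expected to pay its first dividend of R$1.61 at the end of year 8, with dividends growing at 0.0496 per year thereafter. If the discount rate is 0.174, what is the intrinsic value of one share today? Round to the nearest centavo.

R$4.21

Deferred-dividend DDM. At t=7 the remaining stream is a growing perpetuity with first payment D_8 = 1.61.
V_7 = D_8/(r−g) = 1.61/(0.174−0.0496) = 12.9421
P₀ = V_7/(1+r)^7 = 12.9421/(1+0.174)^7 = 4.2105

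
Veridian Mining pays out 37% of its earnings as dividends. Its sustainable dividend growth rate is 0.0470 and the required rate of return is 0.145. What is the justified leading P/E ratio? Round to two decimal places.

Justified leading P/E = b/(r−g) = 0.37/(0.145−0.047) = 3.7755

3.78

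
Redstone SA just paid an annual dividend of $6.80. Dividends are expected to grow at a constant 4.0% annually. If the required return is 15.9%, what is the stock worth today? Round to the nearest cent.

Gordon growth model: P₀ = D₁/(r − g). D₁ = 6.80 × (1 + 0.04) = 7.0720.
P₀ = 7.0720 / (0.159 − 0.04) = 7.0720 / 0.119 = 59.4286

$59.43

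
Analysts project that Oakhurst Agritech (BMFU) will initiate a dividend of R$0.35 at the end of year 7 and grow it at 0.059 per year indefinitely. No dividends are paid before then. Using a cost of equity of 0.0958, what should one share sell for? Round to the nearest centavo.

R$5.49

Deferred-dividend DDM. At t=6 the remaining stream is a growing perpetuity with first payment D_7 = 0.35.
V_6 = D_7/(r−g) = 0.35/(0.0958−0.059) = 9.5109
P₀ = V_6/(1+r)^6 = 9.5109/(1+0.0958)^6 = 5.4933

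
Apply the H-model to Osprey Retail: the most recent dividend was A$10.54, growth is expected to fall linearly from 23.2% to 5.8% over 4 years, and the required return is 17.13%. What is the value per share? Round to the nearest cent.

A$130.80

H-model: P₀ = D₀[(1+g_L) + H(g_S−g_L)]/(r−g_L), with H = 4/2 = 2.
P₀ = 10.54 × [(1+0.058) + 2×(0.232−0.058)] / (0.1713−0.058)
   = 10.54 × 1.4060 / 0.1133 = 130.7965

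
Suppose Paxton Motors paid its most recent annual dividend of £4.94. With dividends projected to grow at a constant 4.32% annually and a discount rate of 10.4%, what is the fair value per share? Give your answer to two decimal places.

£84.76

Gordon growth model: P₀ = D₁/(r − g). D₁ = 4.94 × (1 + 0.0432) = 5.1534.
P₀ = 5.1534 / (0.104 − 0.0432) = 5.1534 / 0.0608 = 84.7600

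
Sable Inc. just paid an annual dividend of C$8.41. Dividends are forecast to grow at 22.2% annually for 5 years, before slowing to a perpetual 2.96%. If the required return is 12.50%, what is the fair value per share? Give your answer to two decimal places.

Two-stage DDM. Project D₁…D_5 at 0.222, terminal growth 0.0296, discount at r = 0.125.
D_1 = 10.2770
D_2 = 12.5585
D_3 = 15.3465
D_4 = 18.7534
D_5 = 22.9167
Terminal value at t=5: TV = D_6/(r−g) = 23.5950/(0.125−0.0296) = 247.3274
P₀ = 10.2770/(1+0.125)^1 + 12.5585/(1+0.125)^2 + 15.3465/(1+0.125)^3 + 18.7534/(1+0.125)^4 + 22.9167/(1+0.125)^5 + 247.3274/(1+0.125)^5 = 191.5102

C$191.51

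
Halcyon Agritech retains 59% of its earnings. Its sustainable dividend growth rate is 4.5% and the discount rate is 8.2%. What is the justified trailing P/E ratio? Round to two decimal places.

11.58

Payout ratio b = 1 − 0.59 = 0.41.
Justified trailing P/E = b(1+g)/(r−g) = 0.41×(1+0.045)/(0.082−0.045) = 11.5797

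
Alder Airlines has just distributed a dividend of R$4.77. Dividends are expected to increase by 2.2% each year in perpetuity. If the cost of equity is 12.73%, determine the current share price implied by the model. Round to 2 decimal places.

R$46.30

Gordon growth model: P₀ = D₁/(r − g). D₁ = 4.77 × (1 + 0.022) = 4.8749.
P₀ = 4.8749 / (0.1273 − 0.022) = 4.8749 / 0.1053 = 46.2957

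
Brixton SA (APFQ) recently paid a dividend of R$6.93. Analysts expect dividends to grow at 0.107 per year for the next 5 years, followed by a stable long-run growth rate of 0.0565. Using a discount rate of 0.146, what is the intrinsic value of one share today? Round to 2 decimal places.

R$100.07

Two-stage DDM. Project D₁…D_5 at 0.107, terminal growth 0.0565, discount at r = 0.146.
D_1 = 7.6715
D_2 = 8.4924
D_3 = 9.4010
D_4 = 10.4070
D_5 = 11.5205
Terminal value at t=5: TV = D_6/(r−g) = 12.1714/(0.146−0.0565) = 135.9934
P₀ = 7.6715/(1+0.146)^1 + 8.4924/(1+0.146)^2 + 9.4010/(1+0.146)^3 + 10.4070/(1+0.146)^4 + 11.5205/(1+0.146)^5 + 135.9934/(1+0.146)^5 = 100.0699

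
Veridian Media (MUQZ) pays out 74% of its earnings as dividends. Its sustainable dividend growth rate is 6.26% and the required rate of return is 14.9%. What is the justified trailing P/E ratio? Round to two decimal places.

Justified trailing P/E = b(1+g)/(r−g) = 0.74×(1+0.0626)/(0.149−0.0626) = 9.1010

9.10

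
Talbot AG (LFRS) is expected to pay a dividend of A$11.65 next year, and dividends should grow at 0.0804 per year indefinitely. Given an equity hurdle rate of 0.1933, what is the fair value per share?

Gordon growth model: P₀ = D₁/(r − g), with D₁ = 11.65 given directly.
P₀ = 11.6500 / (0.1933 − 0.0804) = 11.6500 / 0.1129 = 103.1887

A$103.19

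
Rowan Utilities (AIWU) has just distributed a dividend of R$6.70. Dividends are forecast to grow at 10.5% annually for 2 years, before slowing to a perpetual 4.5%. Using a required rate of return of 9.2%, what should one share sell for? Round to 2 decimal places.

R$166.18

Two-stage DDM. Project D₁…D_2 at 0.105, terminal growth 0.045, discount at r = 0.092.
D_1 = 7.4035
D_2 = 8.1809
Terminal value at t=2: TV = D_3/(r−g) = 8.5490/(0.092−0.045) = 181.8938
P₀ = 7.4035/(1+0.092)^1 + 8.1809/(1+0.092)^2 + 181.8938/(1+0.092)^2 = 166.1763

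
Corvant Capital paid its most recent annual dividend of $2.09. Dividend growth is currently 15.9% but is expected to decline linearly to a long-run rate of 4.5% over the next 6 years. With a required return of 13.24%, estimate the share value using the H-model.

$33.17

H-model: P₀ = D₀[(1+g_L) + H(g_S−g_L)]/(r−g_L), with H = 6/2 = 3.
P₀ = 2.09 × [(1+0.045) + 3×(0.159−0.045)] / (0.1324−0.045)
   = 2.09 × 1.3870 / 0.0874 = 33.1674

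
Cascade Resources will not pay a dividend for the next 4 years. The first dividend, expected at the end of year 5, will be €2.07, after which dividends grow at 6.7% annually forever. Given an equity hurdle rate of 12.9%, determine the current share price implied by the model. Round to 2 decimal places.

Deferred-dividend DDM. At t=4 the remaining stream is a growing perpetuity with first payment D_5 = 2.07.
V_4 = D_5/(r−g) = 2.07/(0.129−0.067) = 33.3871
P₀ = V_4/(1+r)^4 = 33.3871/(1+0.129)^4 = 20.5496

€20.55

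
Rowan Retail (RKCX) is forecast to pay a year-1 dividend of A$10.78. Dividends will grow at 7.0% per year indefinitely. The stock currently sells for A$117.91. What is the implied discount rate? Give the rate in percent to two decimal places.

16.14%

Rearranging the constant-growth DDM: r = D₁/P₀ + g.
r = 10.7800 / 117.91 + 0.07 = 0.09143 + 0.07 = 0.16143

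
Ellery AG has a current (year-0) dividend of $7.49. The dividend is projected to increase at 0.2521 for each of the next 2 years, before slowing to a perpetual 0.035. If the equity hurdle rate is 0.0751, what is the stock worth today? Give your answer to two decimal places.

Two-stage DDM. Project D₁…D_2 at 0.2521, terminal growth 0.035, discount at r = 0.0751.
D_1 = 9.3782
D_2 = 11.7425
Terminal value at t=2: TV = D_3/(r−g) = 12.1535/(0.0751−0.035) = 303.0790
P₀ = 9.3782/(1+0.0751)^1 + 11.7425/(1+0.0751)^2 + 303.0790/(1+0.0751)^2 = 281.0977

$281.10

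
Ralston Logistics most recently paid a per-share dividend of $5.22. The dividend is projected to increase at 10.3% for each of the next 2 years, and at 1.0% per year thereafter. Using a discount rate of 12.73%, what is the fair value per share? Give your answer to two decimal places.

Two-stage DDM. Project D₁…D_2 at 0.103, terminal growth 0.01, discount at r = 0.1273.
D_1 = 5.7577
D_2 = 6.3507
Terminal value at t=2: TV = D_3/(r−g) = 6.4142/(0.1273−0.01) = 54.6821
P₀ = 5.7577/(1+0.1273)^1 + 6.3507/(1+0.1273)^2 + 54.6821/(1+0.1273)^2 = 53.1343

$53.13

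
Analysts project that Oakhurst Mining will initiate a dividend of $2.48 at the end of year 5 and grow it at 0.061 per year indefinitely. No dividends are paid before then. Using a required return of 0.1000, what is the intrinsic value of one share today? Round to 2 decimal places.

$43.43

Deferred-dividend DDM. At t=4 the remaining stream is a growing perpetuity with first payment D_5 = 2.48.
V_4 = D_5/(r−g) = 2.48/(0.1−0.061) = 63.5897
P₀ = V_4/(1+r)^4 = 63.5897/(1+0.1)^4 = 43.4327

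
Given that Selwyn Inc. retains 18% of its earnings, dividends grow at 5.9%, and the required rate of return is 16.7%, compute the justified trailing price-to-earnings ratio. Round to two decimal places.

Payout ratio b = 1 − 0.18 = 0.82.
Justified trailing P/E = b(1+g)/(r−g) = 0.82×(1+0.059)/(0.167−0.059) = 8.0406

8.04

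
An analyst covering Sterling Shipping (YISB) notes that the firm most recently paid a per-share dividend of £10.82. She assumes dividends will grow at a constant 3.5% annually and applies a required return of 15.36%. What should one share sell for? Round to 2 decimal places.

Gordon growth model: P₀ = D₁/(r − g). D₁ = 10.82 × (1 + 0.035) = 11.1987.
P₀ = 11.1987 / (0.1536 − 0.035) = 11.1987 / 0.1186 = 94.4241

£94.42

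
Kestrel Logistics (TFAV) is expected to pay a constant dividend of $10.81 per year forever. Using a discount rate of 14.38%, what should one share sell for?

Zero-growth DDM (perpetuity): P₀ = D/r = 10.81 / 0.1438 = 75.1739

$75.17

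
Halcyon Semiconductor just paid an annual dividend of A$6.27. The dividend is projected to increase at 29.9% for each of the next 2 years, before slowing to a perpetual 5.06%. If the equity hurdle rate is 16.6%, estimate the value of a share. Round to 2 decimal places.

A$85.61

Two-stage DDM. Project D₁…D_2 at 0.299, terminal growth 0.0506, discount at r = 0.166.
D_1 = 8.1447
D_2 = 10.5800
Terminal value at t=2: TV = D_3/(r−g) = 11.1154/(0.166−0.0506) = 96.3202
P₀ = 8.1447/(1+0.166)^1 + 10.5800/(1+0.166)^2 + 96.3202/(1+0.166)^2 = 85.6140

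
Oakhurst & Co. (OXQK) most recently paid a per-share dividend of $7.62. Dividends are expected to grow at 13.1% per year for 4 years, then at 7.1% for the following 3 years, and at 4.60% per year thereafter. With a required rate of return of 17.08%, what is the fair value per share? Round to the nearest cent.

Three-stage DDM. Project D₁…D_7; terminal Gordon value at t=7 with g = 0.046; discount at r = 0.1708.
D_1 = 8.6182
D_2 = 9.7472
D_3 = 11.0241
D_4 = 12.4682
D_5 = 13.3535
D_6 = 14.3016
D_7 = 15.3170
TV_7 = 16.0216/(0.1708−0.046) = 128.3781
P₀ = Σ Dₜ/(1+r)ᵗ + TV_7/(1+r)^7 = 87.2486

$87.25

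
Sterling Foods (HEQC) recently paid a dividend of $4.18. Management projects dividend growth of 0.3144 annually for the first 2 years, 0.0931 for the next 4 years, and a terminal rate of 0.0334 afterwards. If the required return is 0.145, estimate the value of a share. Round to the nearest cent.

$72.32

Three-stage DDM. Project D₁…D_6; terminal Gordon value at t=6 with g = 0.0334; discount at r = 0.145.
D_1 = 5.4942
D_2 = 7.2216
D_3 = 7.8939
D_4 = 8.6288
D_5 = 9.4322
D_6 = 10.3103
TV_6 = 10.6547/(0.145−0.0334) = 95.4718
P₀ = Σ Dₜ/(1+r)ᵗ + TV_6/(1+r)^6 = 72.3224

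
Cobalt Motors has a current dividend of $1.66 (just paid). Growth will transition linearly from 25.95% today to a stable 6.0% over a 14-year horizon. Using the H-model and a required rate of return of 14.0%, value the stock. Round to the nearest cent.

H-model: P₀ = D₀[(1+g_L) + H(g_S−g_L)]/(r−g_L), with H = 14/2 = 7.
P₀ = 1.66 × [(1+0.06) + 7×(0.2595−0.06)] / (0.14−0.06)
   = 1.66 × 2.4565 / 0.08 = 50.9724

$50.97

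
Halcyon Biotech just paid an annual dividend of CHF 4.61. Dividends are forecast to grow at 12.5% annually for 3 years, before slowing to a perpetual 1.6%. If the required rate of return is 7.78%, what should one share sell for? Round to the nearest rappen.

CHF 101.27

Two-stage DDM. Project D₁…D_3 at 0.125, terminal growth 0.016, discount at r = 0.0778.
D_1 = 5.1863
D_2 = 5.8345
D_3 = 6.5638
Terminal value at t=3: TV = D_4/(r−g) = 6.6689/(0.0778−0.016) = 107.9105
P₀ = 5.1863/(1+0.0778)^1 + 5.8345/(1+0.0778)^2 + 6.5638/(1+0.0778)^3 + 107.9105/(1+0.0778)^3 = 101.2655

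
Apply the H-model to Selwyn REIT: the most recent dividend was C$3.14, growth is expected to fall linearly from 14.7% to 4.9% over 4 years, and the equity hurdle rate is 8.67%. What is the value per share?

C$103.69

H-model: P₀ = D₀[(1+g_L) + H(g_S−g_L)]/(r−g_L), with H = 4/2 = 2.
P₀ = 3.14 × [(1+0.049) + 2×(0.147−0.049)] / (0.0867−0.049)
   = 3.14 × 1.2450 / 0.0377 = 103.6950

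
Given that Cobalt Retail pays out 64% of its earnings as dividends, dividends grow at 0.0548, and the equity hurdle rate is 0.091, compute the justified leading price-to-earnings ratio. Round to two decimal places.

Justified leading P/E = b/(r−g) = 0.64/(0.091−0.0548) = 17.6796

17.68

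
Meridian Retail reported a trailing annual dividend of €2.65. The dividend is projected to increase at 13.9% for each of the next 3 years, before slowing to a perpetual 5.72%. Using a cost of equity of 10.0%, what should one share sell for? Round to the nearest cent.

Two-stage DDM. Project D₁…D_3 at 0.139, terminal growth 0.0572, discount at r = 0.1.
D_1 = 3.0183
D_2 = 3.4379
D_3 = 3.9158
Terminal value at t=3: TV = D_4/(r−g) = 4.1398/(0.1−0.0572) = 96.7231
P₀ = 3.0183/(1+0.1)^1 + 3.4379/(1+0.1)^2 + 3.9158/(1+0.1)^3 + 96.7231/(1+0.1)^3 = 81.1967

€81.20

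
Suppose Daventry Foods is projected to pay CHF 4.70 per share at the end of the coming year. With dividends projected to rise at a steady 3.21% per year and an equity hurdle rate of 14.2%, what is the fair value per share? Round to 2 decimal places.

Gordon growth model: P₀ = D₁/(r − g), with D₁ = 4.70 given directly.
P₀ = 4.7000 / (0.142 − 0.0321) = 4.7000 / 0.1099 = 42.7662

CHF 42.77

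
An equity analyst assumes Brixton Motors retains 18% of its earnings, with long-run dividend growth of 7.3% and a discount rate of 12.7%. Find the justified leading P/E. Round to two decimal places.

15.19

Payout ratio b = 1 − 0.18 = 0.82.
Justified leading P/E = b/(r−g) = 0.82/(0.127−0.073) = 15.1852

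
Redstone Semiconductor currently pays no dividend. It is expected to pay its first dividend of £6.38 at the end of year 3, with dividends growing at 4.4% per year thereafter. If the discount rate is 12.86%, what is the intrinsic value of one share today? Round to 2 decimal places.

Deferred-dividend DDM. At t=2 the remaining stream is a growing perpetuity with first payment D_3 = 6.38.
V_2 = D_3/(r−g) = 6.38/(0.1286−0.044) = 75.4137
P₀ = V_2/(1+r)^2 = 75.4137/(1+0.1286)^2 = 59.2066

£59.21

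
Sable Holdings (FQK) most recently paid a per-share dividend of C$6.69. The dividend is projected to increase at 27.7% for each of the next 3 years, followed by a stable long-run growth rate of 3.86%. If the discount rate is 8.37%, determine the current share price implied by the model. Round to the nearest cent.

C$280.20

Two-stage DDM. Project D₁…D_3 at 0.277, terminal growth 0.0386, discount at r = 0.0837.
D_1 = 8.5431
D_2 = 10.9096
D_3 = 13.9315
Terminal value at t=3: TV = D_4/(r−g) = 14.4693/(0.0837−0.0386) = 320.8268
P₀ = 8.5431/(1+0.0837)^1 + 10.9096/(1+0.0837)^2 + 13.9315/(1+0.0837)^3 + 320.8268/(1+0.0837)^3 = 280.2020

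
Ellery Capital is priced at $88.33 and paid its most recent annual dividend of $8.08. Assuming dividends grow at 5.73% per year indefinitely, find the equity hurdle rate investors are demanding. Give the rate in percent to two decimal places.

15.40%

Rearranging the constant-growth DDM: r = D₁/P₀ + g.
D₁ = 8.08 × (1 + 0.0573) = 8.5430.
r = 8.5430 / 88.33 + 0.0573 = 0.09672 + 0.0573 = 0.15402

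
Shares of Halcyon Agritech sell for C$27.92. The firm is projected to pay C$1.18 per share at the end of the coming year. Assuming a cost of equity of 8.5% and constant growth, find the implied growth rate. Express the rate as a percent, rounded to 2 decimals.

From P₀ = D₁/(r − g), the implied growth is g = r − D₁/P₀.
g = 0.085 − 1.18/27.92 = 0.085 − 0.04226 = 0.04274

4.27%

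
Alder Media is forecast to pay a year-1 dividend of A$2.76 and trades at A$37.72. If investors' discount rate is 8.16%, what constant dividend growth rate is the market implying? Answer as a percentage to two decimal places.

0.84%

From P₀ = D₁/(r − g), the implied growth is g = r − D₁/P₀.
g = 0.0816 − 2.76/37.72 = 0.0816 − 0.07317 = 0.00843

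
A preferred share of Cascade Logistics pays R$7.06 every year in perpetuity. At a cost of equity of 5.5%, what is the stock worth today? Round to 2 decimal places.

Zero-growth DDM (perpetuity): P₀ = D/r = 7.06 / 0.055 = 128.3636

R$128.36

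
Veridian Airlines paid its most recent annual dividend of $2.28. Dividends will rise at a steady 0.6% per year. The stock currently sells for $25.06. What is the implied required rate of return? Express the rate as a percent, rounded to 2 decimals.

9.75%

Rearranging the constant-growth DDM: r = D₁/P₀ + g.
D₁ = 2.28 × (1 + 0.006) = 2.2937.
r = 2.2937 / 25.06 + 0.006 = 0.09153 + 0.006 = 0.09753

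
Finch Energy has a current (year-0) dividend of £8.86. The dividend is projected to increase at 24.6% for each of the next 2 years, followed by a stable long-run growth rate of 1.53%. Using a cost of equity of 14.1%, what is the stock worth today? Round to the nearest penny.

Two-stage DDM. Project D₁…D_2 at 0.246, terminal growth 0.0153, discount at r = 0.141.
D_1 = 11.0396
D_2 = 13.7553
Terminal value at t=2: TV = D_3/(r−g) = 13.9657/(0.141−0.0153) = 111.1038
P₀ = 11.0396/(1+0.141)^1 + 13.7553/(1+0.141)^2 + 111.1038/(1+0.141)^2 = 105.5820

£105.58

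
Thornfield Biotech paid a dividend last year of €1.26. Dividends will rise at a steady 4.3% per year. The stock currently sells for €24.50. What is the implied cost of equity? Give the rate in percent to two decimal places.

9.66%

Rearranging the constant-growth DDM: r = D₁/P₀ + g.
D₁ = 1.26 × (1 + 0.043) = 1.3142.
r = 1.3142 / 24.50 + 0.043 = 0.05364 + 0.043 = 0.09664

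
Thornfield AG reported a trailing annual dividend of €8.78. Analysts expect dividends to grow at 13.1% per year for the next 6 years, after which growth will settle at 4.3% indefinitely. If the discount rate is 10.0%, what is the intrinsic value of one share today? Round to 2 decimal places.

€247.94

Two-stage DDM. Project D₁…D_6 at 0.131, terminal growth 0.043, discount at r = 0.1.
D_1 = 9.9302
D_2 = 11.2310
D_3 = 12.7023
D_4 = 14.3663
D_5 = 16.2483
D_6 = 18.3768
Terminal value at t=6: TV = D_7/(r−g) = 19.1670/(0.1−0.043) = 336.2634
P₀ = 9.9302/(1+0.1)^1 + 11.2310/(1+0.1)^2 + 12.7023/(1+0.1)^3 + 14.3663/(1+0.1)^4 + 16.2483/(1+0.1)^5 + 18.3768/(1+0.1)^6 + 336.2634/(1+0.1)^6 = 247.9391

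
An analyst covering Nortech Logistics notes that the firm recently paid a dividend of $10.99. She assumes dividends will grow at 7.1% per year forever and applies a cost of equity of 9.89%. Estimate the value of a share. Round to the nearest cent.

$421.87

Gordon growth model: P₀ = D₁/(r − g). D₁ = 10.99 × (1 + 0.071) = 11.7703.
P₀ = 11.7703 / (0.0989 − 0.071) = 11.7703 / 0.0279 = 421.8742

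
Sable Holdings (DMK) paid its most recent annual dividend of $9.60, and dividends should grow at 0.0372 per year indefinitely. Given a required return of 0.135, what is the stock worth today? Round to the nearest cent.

Gordon growth model: P₀ = D₁/(r − g). D₁ = 9.60 × (1 + 0.0372) = 9.9571.
P₀ = 9.9571 / (0.135 − 0.0372) = 9.9571 / 0.0978 = 101.8110

$101.81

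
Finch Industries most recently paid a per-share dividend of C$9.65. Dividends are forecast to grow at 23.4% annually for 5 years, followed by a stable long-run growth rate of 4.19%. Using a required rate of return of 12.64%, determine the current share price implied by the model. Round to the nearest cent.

C$251.73

Two-stage DDM. Project D₁…D_5 at 0.234, terminal growth 0.0419, discount at r = 0.1264.
D_1 = 11.9081
D_2 = 14.6946
D_3 = 18.1331
D_4 = 22.3763
D_5 = 27.6123
Terminal value at t=5: TV = D_6/(r−g) = 28.7693/(0.1264−0.0419) = 340.4650
P₀ = 11.9081/(1+0.1264)^1 + 14.6946/(1+0.1264)^2 + 18.1331/(1+0.1264)^3 + 22.3763/(1+0.1264)^4 + 27.6123/(1+0.1264)^5 + 340.4650/(1+0.1264)^5 = 251.7322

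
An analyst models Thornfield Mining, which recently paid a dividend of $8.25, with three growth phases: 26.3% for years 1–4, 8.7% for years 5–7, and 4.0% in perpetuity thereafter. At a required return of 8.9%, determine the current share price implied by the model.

$408.14

Three-stage DDM. Project D₁…D_7; terminal Gordon value at t=7 with g = 0.04; discount at r = 0.089.
D_1 = 10.4197
D_2 = 13.1601
D_3 = 16.6213
D_4 = 20.9927
D_5 = 22.8190
D_6 = 24.8043
D_7 = 26.9622
TV_7 = 28.0407/(0.089−0.04) = 572.2598
P₀ = Σ Dₜ/(1+r)ᵗ + TV_7/(1+r)^7 = 408.1401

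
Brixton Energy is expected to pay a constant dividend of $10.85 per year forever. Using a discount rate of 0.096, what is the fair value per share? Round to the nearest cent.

$113.02

Zero-growth DDM (perpetuity): P₀ = D/r = 10.85 / 0.096 = 113.0208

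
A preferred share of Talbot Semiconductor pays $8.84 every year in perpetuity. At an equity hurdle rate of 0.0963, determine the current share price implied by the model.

$91.80

Zero-growth DDM (perpetuity): P₀ = D/r = 8.84 / 0.0963 = 91.7965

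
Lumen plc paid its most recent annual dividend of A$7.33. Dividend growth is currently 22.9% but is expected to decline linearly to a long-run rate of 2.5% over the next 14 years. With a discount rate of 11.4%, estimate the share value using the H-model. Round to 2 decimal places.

H-model: P₀ = D₀[(1+g_L) + H(g_S−g_L)]/(r−g_L), with H = 14/2 = 7.
P₀ = 7.33 × [(1+0.025) + 7×(0.229−0.025)] / (0.114−0.025)
   = 7.33 × 2.4530 / 0.089 = 202.0280

A$202.03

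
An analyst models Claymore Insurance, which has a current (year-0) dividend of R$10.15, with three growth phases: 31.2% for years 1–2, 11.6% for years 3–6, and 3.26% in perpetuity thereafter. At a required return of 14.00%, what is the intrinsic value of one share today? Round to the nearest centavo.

Three-stage DDM. Project D₁…D_6; terminal Gordon value at t=6 with g = 0.0326; discount at r = 0.14.
D_1 = 13.3168
D_2 = 17.4716
D_3 = 19.4984
D_4 = 21.7602
D_5 = 24.2843
D_6 = 27.1013
TV_6 = 27.9848/(0.14−0.0326) = 260.5664
P₀ = Σ Dₜ/(1+r)ᵗ + TV_6/(1+r)^6 = 194.8399

R$194.84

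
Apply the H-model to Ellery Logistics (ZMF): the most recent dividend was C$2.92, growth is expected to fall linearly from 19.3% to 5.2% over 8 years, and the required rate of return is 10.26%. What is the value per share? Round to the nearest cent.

C$93.26

H-model: P₀ = D₀[(1+g_L) + H(g_S−g_L)]/(r−g_L), with H = 8/2 = 4.
P₀ = 2.92 × [(1+0.052) + 4×(0.193−0.052)] / (0.1026−0.052)
   = 2.92 × 1.6160 / 0.0506 = 93.2553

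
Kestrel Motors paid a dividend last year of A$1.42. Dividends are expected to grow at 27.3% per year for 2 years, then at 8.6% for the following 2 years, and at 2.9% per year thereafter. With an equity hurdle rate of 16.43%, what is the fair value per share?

A$17.54

Three-stage DDM. Project D₁…D_4; terminal Gordon value at t=4 with g = 0.029; discount at r = 0.1643.
D_1 = 1.8077
D_2 = 2.3012
D_3 = 2.4991
D_4 = 2.7140
TV_4 = 2.7927/(0.1643−0.029) = 20.6406
P₀ = Σ Dₜ/(1+r)ᵗ + TV_4/(1+r)^4 = 17.5425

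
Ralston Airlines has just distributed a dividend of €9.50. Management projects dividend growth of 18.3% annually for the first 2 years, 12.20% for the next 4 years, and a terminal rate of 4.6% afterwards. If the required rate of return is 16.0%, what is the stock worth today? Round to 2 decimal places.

€135.31

Three-stage DDM. Project D₁…D_6; terminal Gordon value at t=6 with g = 0.046; discount at r = 0.16.
D_1 = 11.2385
D_2 = 13.2951
D_3 = 14.9172
D_4 = 16.7370
D_5 = 18.7790
D_6 = 21.0700
TV_6 = 22.0392/(0.16−0.046) = 193.3265
P₀ = Σ Dₜ/(1+r)ᵗ + TV_6/(1+r)^6 = 135.3076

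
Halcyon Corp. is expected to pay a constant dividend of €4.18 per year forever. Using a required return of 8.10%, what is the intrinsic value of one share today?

€51.60

Zero-growth DDM (perpetuity): P₀ = D/r = 4.18 / 0.081 = 51.6049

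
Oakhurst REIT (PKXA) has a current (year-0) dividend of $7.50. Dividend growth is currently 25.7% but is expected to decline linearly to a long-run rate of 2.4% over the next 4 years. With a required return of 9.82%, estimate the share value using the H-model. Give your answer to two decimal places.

H-model: P₀ = D₀[(1+g_L) + H(g_S−g_L)]/(r−g_L), with H = 4/2 = 2.
P₀ = 7.50 × [(1+0.024) + 2×(0.257−0.024)] / (0.0982−0.024)
   = 7.50 × 1.4900 / 0.0742 = 150.6065

$150.61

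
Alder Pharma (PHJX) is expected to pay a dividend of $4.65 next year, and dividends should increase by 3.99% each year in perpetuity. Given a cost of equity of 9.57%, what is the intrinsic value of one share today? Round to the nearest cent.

Gordon growth model: P₀ = D₁/(r − g), with D₁ = 4.65 given directly.
P₀ = 4.6500 / (0.0957 − 0.0399) = 4.6500 / 0.0558 = 83.3333

$83.33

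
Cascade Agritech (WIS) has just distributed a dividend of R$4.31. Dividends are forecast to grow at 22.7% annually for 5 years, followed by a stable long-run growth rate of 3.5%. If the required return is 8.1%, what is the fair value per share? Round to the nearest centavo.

R$214.73

Two-stage DDM. Project D₁…D_5 at 0.227, terminal growth 0.035, discount at r = 0.081.
D_1 = 5.2884
D_2 = 6.4888
D_3 = 7.9618
D_4 = 9.7691
D_5 = 11.9867
Terminal value at t=5: TV = D_6/(r−g) = 12.4062/(0.081−0.035) = 269.7010
P₀ = 5.2884/(1+0.081)^1 + 6.4888/(1+0.081)^2 + 7.9618/(1+0.081)^3 + 9.7691/(1+0.081)^4 + 11.9867/(1+0.081)^5 + 269.7010/(1+0.081)^5 = 214.7287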